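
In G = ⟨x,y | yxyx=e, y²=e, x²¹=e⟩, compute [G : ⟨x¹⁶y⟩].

First find ord(x¹⁶y) by computing successive powers:
  (x¹⁶y)¹ = x¹⁶y, (x¹⁶y)² = e.
So |⟨x¹⁶y⟩| = ord(x¹⁶y) = 2. With |G| = 42, by Lagrange [G : ⟨x¹⁶y⟩] = 42/2 = 21.

Answer: 21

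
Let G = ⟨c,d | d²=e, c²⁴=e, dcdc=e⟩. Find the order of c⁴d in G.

Compute successive powers until reaching e:
  (c⁴d)¹ = c⁴d, (c⁴d)² = e.
The smallest positive k with (c⁴d)ᵏ = e is 2.

Answer: 2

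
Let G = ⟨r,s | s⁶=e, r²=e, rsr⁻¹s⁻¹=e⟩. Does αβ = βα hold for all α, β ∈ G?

Each pair of generators commutes: r·s = rs = s·r. Since the generators pairwise commute, every element of G commutes with every other, so G is abelian.

Answer: Yes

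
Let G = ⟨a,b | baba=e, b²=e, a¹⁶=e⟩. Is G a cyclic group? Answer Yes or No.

Every cyclic group is abelian. But a·b = ab while b·a = a¹⁵b, so a·b ≠ b·a and G is not abelian. Hence G is not cyclic.

Answer: No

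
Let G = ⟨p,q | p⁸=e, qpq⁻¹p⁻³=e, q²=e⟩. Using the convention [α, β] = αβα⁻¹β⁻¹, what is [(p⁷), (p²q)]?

[(p⁷), (p²q)] = (p⁷)·(p²q)·(p⁷)⁻¹·(p²q)⁻¹.
  (p⁷) · (p²q) = pq
  (pq) · p = p⁴q
  (p⁴q) · (p²q) = p²

Answer: p²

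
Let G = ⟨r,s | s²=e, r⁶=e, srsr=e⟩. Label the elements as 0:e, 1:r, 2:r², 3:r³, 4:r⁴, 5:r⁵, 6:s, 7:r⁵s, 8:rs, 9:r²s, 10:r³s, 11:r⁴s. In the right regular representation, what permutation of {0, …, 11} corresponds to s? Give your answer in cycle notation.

(0 6)(1 8)(2 9)(3 10)(4 11)(5 7)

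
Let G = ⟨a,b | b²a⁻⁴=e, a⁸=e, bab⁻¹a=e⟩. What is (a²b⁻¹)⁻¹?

The order of (a²b⁻¹) is 4 (smallest k with (a²b⁻¹)ᵏ = e), so (a²b⁻¹)⁻¹ = (a²b⁻¹)³ = a²b.
Check: (a²b⁻¹) · (a²b) → (a²b⁻¹) · a² = b⁻¹;   (b⁻¹) · b = e, giving e as required.

Answer: a²b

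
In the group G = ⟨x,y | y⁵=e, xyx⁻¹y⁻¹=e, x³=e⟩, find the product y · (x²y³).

Compute y · (x²y³) by multiplying left to right and reducing via the relations at each step:
  y · x² = x²y
  (x²y) · y³ = x²y⁴

Answer: x²y⁴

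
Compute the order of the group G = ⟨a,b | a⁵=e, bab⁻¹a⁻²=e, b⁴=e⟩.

Enumerate words in the generators, reducing via the relations: the distinct elements are
  {a, b, e, ab, a², a³, a⁴, b², b³, ab², ab³, a²b, a³b, a⁴b, a²b², a²b³, a³b², a³b³, a⁴b², a⁴b³}.
No further products give new elements, so |G| = 20.

Answer: 20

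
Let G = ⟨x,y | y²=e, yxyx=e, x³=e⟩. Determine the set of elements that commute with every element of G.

An element z ∈ Z(G) iff z commutes with every generator.
For example e is central: e·x = x = x·e; e·y = y = y·e.
Whereas x ∉ Z(G) since x·y = xy ≠ x²y = y·x.
Checking each of the 6 elements this way gives Z(G) = {e}, of order 1.

Answer: {e}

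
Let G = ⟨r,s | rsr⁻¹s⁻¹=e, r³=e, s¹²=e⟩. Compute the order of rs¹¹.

Compute successive powers until reaching e:
  (rs¹¹)¹ = rs¹¹, (rs¹¹)² = r²s¹⁰, (rs¹¹)³ = s⁹, (rs¹¹)⁴ = rs⁸, (rs¹¹)⁵ = r²s⁷, (rs¹¹)⁶ = s⁶, (rs¹¹)⁷ = rs⁵, (rs¹¹)⁸ = r²s⁴, (rs¹¹)⁹ = s³, (rs¹¹)¹⁰ = rs², (rs¹¹)¹¹ = r²s, (rs¹¹)¹² = e.
The smallest positive k with (rs¹¹)ᵏ = e is 12.

Answer: 12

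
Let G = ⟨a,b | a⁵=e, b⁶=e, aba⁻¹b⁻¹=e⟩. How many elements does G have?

Enumerate words in the generators, reducing via the relations: the distinct elements are
  {a, b, e, ab, a², a³, a⁴, b², b³, b⁴, b⁵, ab², ab³, ab⁴, ab⁵, a²b, a³b, a⁴b, a²b², a²b³, a²b⁴, a²b⁵, a³b², a³b³, a³b⁴, a³b⁵, a⁴b², a⁴b³, a⁴b⁴, a⁴b⁵}.
No further products give new elements, so |G| = 30.

Answer: 30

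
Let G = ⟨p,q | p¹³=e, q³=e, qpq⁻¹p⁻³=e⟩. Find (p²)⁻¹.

The order of (p²) is 13 (smallest k with (p²)ᵏ = e), so (p²)⁻¹ = (p²)¹² = p¹¹.
Check: (p²) · (p¹¹) → (p²) · p¹¹ = e, giving e as required.

Answer: p¹¹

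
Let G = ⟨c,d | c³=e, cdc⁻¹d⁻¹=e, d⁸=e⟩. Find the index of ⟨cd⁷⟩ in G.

First find ord(cd⁷) by computing successive powers:
  (cd⁷)¹ = cd⁷, (cd⁷)² = c²d⁶, (cd⁷)³ = d⁵, (cd⁷)⁴ = cd⁴, (cd⁷)⁵ = c²d³, (cd⁷)⁶ = d², (cd⁷)⁷ = cd, (cd⁷)⁸ = c², (cd⁷)⁹ = d⁷, (cd⁷)¹⁰ = cd⁶, (cd⁷)¹¹ = c²d⁵, (cd⁷)¹² = d⁴, (cd⁷)¹³ = cd³, (cd⁷)¹⁴ = c²d², (cd⁷)¹⁵ = d, (cd⁷)¹⁶ = c, (cd⁷)¹⁷ = c²d⁷, (cd⁷)¹⁸ = d⁶, (cd⁷)¹⁹ = cd⁵, (cd⁷)²⁰ = c²d⁴, (cd⁷)²¹ = d³, (cd⁷)²² = cd², (cd⁷)²³ = c²d, (cd⁷)²⁴ = e.
So |⟨cd⁷⟩| = ord(cd⁷) = 24. With |G| = 24, by Lagrange [G : ⟨cd⁷⟩] = 24/24 = 1.

Answer: 1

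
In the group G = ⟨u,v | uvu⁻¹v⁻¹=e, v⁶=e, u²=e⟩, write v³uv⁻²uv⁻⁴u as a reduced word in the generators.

Multiply left to right, reducing at each step:
  (v³) · u = uv³
  (uv³) · v⁻² = uv
  (uv) · u = v
  v · v⁻⁴ = v³
  (v³) · u = uv³

Answer: uv³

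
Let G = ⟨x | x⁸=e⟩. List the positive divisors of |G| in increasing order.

|G| = 8 = 2³. By Lagrange's theorem the order of any subgroup divides 8; the divisors of 8 are 1, 2, 4, 8.

Answer: 1, 2, 4, 8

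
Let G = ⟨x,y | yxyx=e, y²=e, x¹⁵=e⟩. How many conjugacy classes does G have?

The conjugacy classes (representative and size) are:
  [e] (size 1), [x¹⁴] (size 2), [x²] (size 2), [x³] (size 2), [x⁴] (size 2), [x¹⁰] (size 2), [x⁹] (size 2), [x⁷] (size 2), [x¹³y] (size 15).
Class equation: 1 + 2 + 2 + 2 + 2 + 2 + 2 + 2 + 15 = 30 = |G|. So G has 9 conjugacy classes.

Answer: 9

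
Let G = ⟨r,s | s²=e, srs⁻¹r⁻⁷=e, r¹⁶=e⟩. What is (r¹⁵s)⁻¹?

The order of (r¹⁵s) is 4 (smallest k with (r¹⁵s)ᵏ = e), so (r¹⁵s)⁻¹ = (r¹⁵s)³ = r⁷s.
Check: (r¹⁵s) · (r⁷s) → (r¹⁵s) · r⁷ = s;   s · s = e, giving e as required.

Answer: r⁷s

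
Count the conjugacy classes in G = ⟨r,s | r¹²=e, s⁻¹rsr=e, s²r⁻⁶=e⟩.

The conjugacy classes (representative and size) are:
  [e] (size 1), [r¹¹] (size 2), [r²] (size 2), [r⁹] (size 2), [r⁴] (size 2), [r⁵] (size 2), [r⁶] (size 1), [r²s] (size 6), [rs] (size 6).
Class equation: 1 + 2 + 2 + 2 + 2 + 2 + 1 + 6 + 6 = 24 = |G|. So G has 9 conjugacy classes.

Answer: 9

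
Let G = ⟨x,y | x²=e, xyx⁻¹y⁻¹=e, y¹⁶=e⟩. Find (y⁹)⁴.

Compute successive powers of (y⁹), reducing at each step:
  (y⁹)²: (y⁹) · y⁹ = y²
  (y⁹)³: (y²) · y⁹ = y¹¹
  (y⁹)⁴: (y¹¹) · y⁹ = y⁴

Answer: y⁴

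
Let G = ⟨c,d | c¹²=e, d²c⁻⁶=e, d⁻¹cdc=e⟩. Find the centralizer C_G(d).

⟨d⟩ ⊆ C_G(d) since powers of d commute with d; so |C_G(d)| ≥ |⟨d⟩| = 4.
By orbit–stabilizer, |C_G(d)| = |G| / |conj. class of d| = 24 / 6 = 4.
The 4 elements commuting with d are {e, c⁶, d, d⁻¹}.

Answer: {e, c⁶, d, d⁻¹}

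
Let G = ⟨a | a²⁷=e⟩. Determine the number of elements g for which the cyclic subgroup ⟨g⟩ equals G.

G is cyclic of order 27. An element generates G iff its order is 27, and a cyclic group of order 27 has exactly φ(27) = 18 such elements.

Answer: 18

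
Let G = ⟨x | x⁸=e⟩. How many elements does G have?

G is generated by a single element, so G is cyclic. The relator gives x⁸ = e and no smaller power is forced to be e, so the 8 powers {e, x, x², x³, x⁴, x⁵, x⁶, x⁷} are distinct. Hence |G| = 8.

Answer: 8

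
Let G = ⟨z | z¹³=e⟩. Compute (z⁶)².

Compute successive powers of (z⁶), reducing at each step:
  (z⁶)²: (z⁶) · z⁶ = z¹²

Answer: z¹²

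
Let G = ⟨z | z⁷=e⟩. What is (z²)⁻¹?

The order of (z²) is 7 (smallest k with (z²)ᵏ = e), so (z²)⁻¹ = (z²)⁶ = z⁵.
Check: (z²) · (z⁵) → (z²) · z⁵ = e, giving e as required.

Answer: z⁵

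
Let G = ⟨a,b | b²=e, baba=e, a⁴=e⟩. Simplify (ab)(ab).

Compute (ab) · (ab) by multiplying left to right and reducing via the relations at each step:
  (ab) · a = b
  b · b = e

Answer: e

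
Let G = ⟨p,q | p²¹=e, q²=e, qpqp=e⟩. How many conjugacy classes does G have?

The conjugacy classes (representative and size) are:
  [e] (size 1), [p²⁰] (size 2), [p²] (size 2), [p³] (size 2), [p¹⁷] (size 2), [p⁵] (size 2), [p⁶] (size 2), [p⁷] (size 2), [p⁸] (size 2), [p⁹] (size 2), [p¹⁰] (size 2), [q] (size 21).
Class equation: 1 + 2 + 2 + 2 + 2 + 2 + 2 + 2 + 2 + 2 + 2 + 21 = 42 = |G|. So G has 12 conjugacy classes.

Answer: 12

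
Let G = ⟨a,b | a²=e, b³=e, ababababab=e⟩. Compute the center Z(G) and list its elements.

An element z ∈ Z(G) iff z commutes with every generator.
For example e is central: e·a = a = a·e; e·b = b = b·e.
Whereas a ∉ Z(G) since a·b = ab ≠ ba = b·a.
Checking each of the 60 elements this way gives Z(G) = {e}, of order 1.

Answer: {e}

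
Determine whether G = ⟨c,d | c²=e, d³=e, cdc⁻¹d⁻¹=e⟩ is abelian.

Each pair of generators commutes: c·d = cd = d·c. Since the generators pairwise commute, every element of G commutes with every other, so G is abelian.

Answer: Yes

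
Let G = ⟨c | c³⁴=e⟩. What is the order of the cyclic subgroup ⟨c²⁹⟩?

|⟨c²⁹⟩| equals the order of c²⁹. Compute successive powers until reaching e:
  (c²⁹)¹ = c²⁹, (c²⁹)² = c²⁴, (c²⁹)³ = c¹⁹, (c²⁹)⁴ = c¹⁴, (c²⁹)⁵ = c⁹, (c²⁹)⁶ = c⁴, (c²⁹)⁷ = c³³, (c²⁹)⁸ = c²⁸, (c²⁹)⁹ = c²³, (c²⁹)¹⁰ = c¹⁸, (c²⁹)¹¹ = c¹³, (c²⁹)¹² = c⁸, (c²⁹)¹³ = c³, (c²⁹)¹⁴ = c³², (c²⁹)¹⁵ = c²⁷, (c²⁹)¹⁶ = c²², (c²⁹)¹⁷ = c¹⁷, (c²⁹)¹⁸ = c¹², (c²⁹)¹⁹ = c⁷, (c²⁹)²⁰ = c², (c²⁹)²¹ = c³¹, (c²⁹)²² = c²⁶, (c²⁹)²³ = c²¹, (c²⁹)²⁴ = c¹⁶, (c²⁹)²⁵ = c¹¹, (c²⁹)²⁶ = c⁶, (c²⁹)²⁷ = c, (c²⁹)²⁸ = c³⁰, (c²⁹)²⁹ = c²⁵, (c²⁹)³⁰ = c²⁰, (c²⁹)³¹ = c¹⁵, (c²⁹)³² = c¹⁰, (c²⁹)³³ = c⁵, (c²⁹)³⁴ = e.
The smallest positive k with (c²⁹)ᵏ = e is 34, so |⟨c²⁹⟩| = 34.

Answer: 34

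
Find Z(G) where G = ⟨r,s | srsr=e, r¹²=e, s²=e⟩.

An element z ∈ Z(G) iff z commutes with every generator.
For example r⁶ is central: (r⁶)·r = r⁷ = r·(r⁶); (r⁶)·s = r⁶s = s·(r⁶).
Whereas r ∉ Z(G) since r·s = rs ≠ r¹¹s = s·r.
Checking each of the 24 elements this way gives Z(G) = {e, r⁶}, of order 2.

Answer: {e, r⁶}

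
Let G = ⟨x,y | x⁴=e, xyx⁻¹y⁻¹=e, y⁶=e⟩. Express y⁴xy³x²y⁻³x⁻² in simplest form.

Multiply left to right, reducing at each step:
  (y⁴) · x = xy⁴
  (xy⁴) · y³ = xy
  (xy) · x² = x³y
  (x³y) · y⁻³ = x³y⁴
  (x³y⁴) · x⁻² = xy⁴

Answer: xy⁴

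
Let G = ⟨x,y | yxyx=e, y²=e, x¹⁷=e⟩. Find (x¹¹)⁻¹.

The order of (x¹¹) is 17 (smallest k with (x¹¹)ᵏ = e), so (x¹¹)⁻¹ = (x¹¹)¹⁶ = x⁶.
Check: (x¹¹) · (x⁶) → (x¹¹) · x⁶ = e, giving e as required.

Answer: x⁶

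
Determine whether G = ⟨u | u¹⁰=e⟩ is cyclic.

|G| = 10. The element u has order 10 (its powers give 10 distinct elements), so ⟨u⟩ = G and G is cyclic.

Answer: Yes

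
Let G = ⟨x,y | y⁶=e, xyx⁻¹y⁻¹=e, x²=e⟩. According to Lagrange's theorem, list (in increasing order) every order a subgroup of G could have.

|G| = 12 = 2² · 3. By Lagrange's theorem the order of any subgroup divides 12; the divisors of 12 are 1, 2, 3, 4, 6, 12.

Answer: 1, 2, 3, 4, 6, 12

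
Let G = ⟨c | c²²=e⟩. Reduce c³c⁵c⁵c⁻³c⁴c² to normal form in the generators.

Multiply left to right, reducing at each step:
  (c³) · c⁵ = c⁸
  (c⁸) · c⁵ = c¹³
  (c¹³) · c⁻³ = c¹⁰
  (c¹⁰) · c⁴ = c¹⁴
  (c¹⁴) · c² = c¹⁶

Answer: c¹⁶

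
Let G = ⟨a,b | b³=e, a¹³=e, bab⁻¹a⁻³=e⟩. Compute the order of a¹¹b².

Compute successive powers until reaching e:
  (a¹¹b²)¹ = a¹¹b², (a¹¹b²)² = a⁶b, (a¹¹b²)³ = e.
The smallest positive k with (a¹¹b²)ᵏ = e is 3.

Answer: 3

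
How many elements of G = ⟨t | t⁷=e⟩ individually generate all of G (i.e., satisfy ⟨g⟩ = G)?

G is cyclic of order 7. An element generates G iff its order is 7, and a cyclic group of order 7 has exactly φ(7) = 6 such elements.

Answer: 6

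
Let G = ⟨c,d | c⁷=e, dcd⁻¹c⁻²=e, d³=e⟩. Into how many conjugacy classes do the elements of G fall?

The conjugacy classes (representative and size) are:
  [e] (size 1), [c²] (size 3), [c⁵] (size 3), [d] (size 7), [d²] (size 7).
Class equation: 1 + 3 + 3 + 7 + 7 = 21 = |G|. So G has 5 conjugacy classes.

Answer: 5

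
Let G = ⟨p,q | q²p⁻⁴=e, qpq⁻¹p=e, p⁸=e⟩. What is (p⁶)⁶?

Compute successive powers of (p⁶), reducing at each step:
  (p⁶)²: (p⁶) · p⁶ = p⁴
  (p⁶)³: (p⁴) · p⁶ = p²
  (p⁶)⁴: (p²) · p⁶ = e
  (p⁶)⁵: e · p⁶ = p⁶
  (p⁶)⁶: (p⁶) · p⁶ = p⁴

Answer: p⁴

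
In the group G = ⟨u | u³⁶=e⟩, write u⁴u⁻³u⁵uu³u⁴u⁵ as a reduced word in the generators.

Multiply left to right, reducing at each step:
  (u⁴) · u⁻³ = u
  u · u⁵ = u⁶
  (u⁶) · u = u⁷
  (u⁷) · u³ = u¹⁰
  (u¹⁰) · u⁴ = u¹⁴
  (u¹⁴) · u⁵ = u¹⁹

Answer: u¹⁹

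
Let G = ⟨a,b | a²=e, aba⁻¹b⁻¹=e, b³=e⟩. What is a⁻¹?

The order of a is 2 (smallest k with aᵏ = e), so a⁻¹ = a¹ = a.
Check: a · a → a · a = e, giving e as required.

Answer: a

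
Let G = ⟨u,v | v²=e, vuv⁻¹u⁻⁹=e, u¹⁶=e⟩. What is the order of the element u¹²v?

Compute successive powers until reaching e:
  (u¹²v)¹ = u¹²v, (u¹²v)² = u⁸, (u¹²v)³ = u⁴v, (u¹²v)⁴ = e.
The smallest positive k with (u¹²v)ᵏ = e is 4.

Answer: 4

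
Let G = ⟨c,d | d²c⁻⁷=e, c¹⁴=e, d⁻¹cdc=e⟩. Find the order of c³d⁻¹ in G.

Compute successive powers until reaching e:
  (c³d⁻¹)¹ = c³d⁻¹, (c³d⁻¹)² = c⁷, (c³d⁻¹)³ = c³d, (c³d⁻¹)⁴ = e.
The smallest positive k with (c³d⁻¹)ᵏ = e is 4.

Answer: 4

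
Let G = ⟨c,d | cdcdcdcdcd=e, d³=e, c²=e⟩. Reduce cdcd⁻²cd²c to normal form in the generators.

Multiply left to right, reducing at each step:
  c · d = cd
  (cd) · c = cdc
  (cdc) · d⁻² = cdcd
  (cdcd) · c = cdcdc
  (cdcdc) · d² = d²cd²cd
  (d²cd²cd) · c = d²cd²cdc

Answer: d²cd²cdc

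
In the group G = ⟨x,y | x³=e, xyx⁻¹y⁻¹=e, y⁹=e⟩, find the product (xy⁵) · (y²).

Compute (xy⁵) · (y²) by multiplying left to right and reducing via the relations at each step:
  (xy⁵) · y² = xy⁷

Answer: xy⁷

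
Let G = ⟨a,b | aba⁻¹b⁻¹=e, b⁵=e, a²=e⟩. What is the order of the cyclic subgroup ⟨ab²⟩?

|⟨ab²⟩| equals the order of ab². Compute successive powers until reaching e:
  (ab²)¹ = ab², (ab²)² = b⁴, (ab²)³ = ab, (ab²)⁴ = b³, (ab²)⁵ = a, (ab²)⁶ = b², (ab²)⁷ = ab⁴, (ab²)⁸ = b, (ab²)⁹ = ab³, (ab²)¹⁰ = e.
The smallest positive k with (ab²)ᵏ = e is 10, so |⟨ab²⟩| = 10.

Answer: 10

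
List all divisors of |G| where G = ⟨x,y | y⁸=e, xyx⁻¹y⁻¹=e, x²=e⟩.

|G| = 16 = 2⁴. By Lagrange's theorem the order of any subgroup divides 16; the divisors of 16 are 1, 2, 4, 8, 16.

Answer: 1, 2, 4, 8, 16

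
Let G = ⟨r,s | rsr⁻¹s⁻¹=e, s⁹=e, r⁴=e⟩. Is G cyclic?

|G| = 36. The element rs has order 36 (its powers give 36 distinct elements), so ⟨rs⟩ = G and G is cyclic.

Answer: Yes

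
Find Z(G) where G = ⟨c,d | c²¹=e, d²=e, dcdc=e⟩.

An element z ∈ Z(G) iff z commutes with every generator.
For example e is central: e·c = c = c·e; e·d = d = d·e.
Whereas c ∉ Z(G) since c·d = cd ≠ c²⁰d = d·c.
Checking each of the 42 elements this way gives Z(G) = {e}, of order 1.

Answer: {e}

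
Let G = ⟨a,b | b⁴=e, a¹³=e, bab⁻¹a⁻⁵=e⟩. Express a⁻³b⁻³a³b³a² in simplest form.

Multiply left to right, reducing at each step:
  (a¹⁰) · b⁻³ = a¹⁰b
  (a¹⁰b) · a³ = a¹²b
  (a¹²b) · b³ = a¹²
  (a¹²) · a² = a

Answer: a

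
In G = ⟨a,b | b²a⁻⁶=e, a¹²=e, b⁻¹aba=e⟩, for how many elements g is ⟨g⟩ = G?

⟨g⟩ = G would require ord(g) = |G| = 24, but the maximum element order in G is 12 < 24. So G is not cyclic and no single element generates it: the count is 0.

Answer: 0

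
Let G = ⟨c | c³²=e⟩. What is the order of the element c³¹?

Compute successive powers until reaching e:
  (c³¹)¹ = c³¹, (c³¹)² = c³⁰, (c³¹)³ = c²⁹, (c³¹)⁴ = c²⁸, (c³¹)⁵ = c²⁷, (c³¹)⁶ = c²⁶, (c³¹)⁷ = c²⁵, (c³¹)⁸ = c²⁴, (c³¹)⁹ = c²³, (c³¹)¹⁰ = c²², (c³¹)¹¹ = c²¹, (c³¹)¹² = c²⁰, (c³¹)¹³ = c¹⁹, (c³¹)¹⁴ = c¹⁸, (c³¹)¹⁵ = c¹⁷, (c³¹)¹⁶ = c¹⁶, (c³¹)¹⁷ = c¹⁵, (c³¹)¹⁸ = c¹⁴, (c³¹)¹⁹ = c¹³, (c³¹)²⁰ = c¹², (c³¹)²¹ = c¹¹, (c³¹)²² = c¹⁰, (c³¹)²³ = c⁹, (c³¹)²⁴ = c⁸, (c³¹)²⁵ = c⁷, (c³¹)²⁶ = c⁶, (c³¹)²⁷ = c⁵, (c³¹)²⁸ = c⁴, (c³¹)²⁹ = c³, (c³¹)³⁰ = c², (c³¹)³¹ = c, (c³¹)³² = e.
The smallest positive k with (c³¹)ᵏ = e is 32.

Answer: 32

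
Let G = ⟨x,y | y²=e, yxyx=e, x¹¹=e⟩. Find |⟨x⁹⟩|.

|⟨x⁹⟩| equals the order of x⁹. Compute successive powers until reaching e:
  (x⁹)¹ = x⁹, (x⁹)² = x⁷, (x⁹)³ = x⁵, (x⁹)⁴ = x³, (x⁹)⁵ = x, (x⁹)⁶ = x¹⁰, (x⁹)⁷ = x⁸, (x⁹)⁸ = x⁶, (x⁹)⁹ = x⁴, (x⁹)¹⁰ = x², (x⁹)¹¹ = e.
The smallest positive k with (x⁹)ᵏ = e is 11, so |⟨x⁹⟩| = 11.

Answer: 11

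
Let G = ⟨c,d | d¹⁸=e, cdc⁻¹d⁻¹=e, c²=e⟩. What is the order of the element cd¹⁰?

Compute successive powers until reaching e:
  (cd¹⁰)¹ = cd¹⁰, (cd¹⁰)² = d², (cd¹⁰)³ = cd¹², (cd¹⁰)⁴ = d⁴, (cd¹⁰)⁵ = cd¹⁴, (cd¹⁰)⁶ = d⁶, (cd¹⁰)⁷ = cd¹⁶, (cd¹⁰)⁸ = d⁸, (cd¹⁰)⁹ = c, (cd¹⁰)¹⁰ = d¹⁰, (cd¹⁰)¹¹ = cd², (cd¹⁰)¹² = d¹², (cd¹⁰)¹³ = cd⁴, (cd¹⁰)¹⁴ = d¹⁴, (cd¹⁰)¹⁵ = cd⁶, (cd¹⁰)¹⁶ = d¹⁶, (cd¹⁰)¹⁷ = cd⁸, (cd¹⁰)¹⁸ = e.
The smallest positive k with (cd¹⁰)ᵏ = e is 18.

Answer: 18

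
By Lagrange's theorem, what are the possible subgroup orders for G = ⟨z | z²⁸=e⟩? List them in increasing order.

|G| = 28 = 2² · 7. By Lagrange's theorem the order of any subgroup divides 28; the divisors of 28 are 1, 2, 4, 7, 14, 28.

Answer: 1, 2, 4, 7, 14, 28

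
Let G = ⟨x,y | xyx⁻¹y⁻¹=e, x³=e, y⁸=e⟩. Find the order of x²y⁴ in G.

Compute successive powers until reaching e:
  (x²y⁴)¹ = x²y⁴, (x²y⁴)² = x, (x²y⁴)³ = y⁴, (x²y⁴)⁴ = x², (x²y⁴)⁵ = xy⁴, (x²y⁴)⁶ = e.
The smallest positive k with (x²y⁴)ᵏ = e is 6.

Answer: 6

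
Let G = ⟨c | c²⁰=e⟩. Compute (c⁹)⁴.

Compute successive powers of (c⁹), reducing at each step:
  (c⁹)²: (c⁹) · c⁹ = c¹⁸
  (c⁹)³: (c¹⁸) · c⁹ = c⁷
  (c⁹)⁴: (c⁷) · c⁹ = c¹⁶

Answer: c¹⁶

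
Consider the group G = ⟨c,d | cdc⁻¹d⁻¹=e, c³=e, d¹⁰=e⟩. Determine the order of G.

Enumerate words in the generators, reducing via the relations: the distinct elements are
  {c, d, e, cd, c², d², d³, d⁴, d⁵, d⁶, d⁷, d⁸, d⁹, cd², cd³, cd⁴, cd⁵, cd⁶, cd⁷, cd⁸, cd⁹, c²d, c²d², c²d³, c²d⁴, c²d⁵, c²d⁶, c²d⁷, c²d⁸, c²d⁹}.
No further products give new elements, so |G| = 30.

Answer: 30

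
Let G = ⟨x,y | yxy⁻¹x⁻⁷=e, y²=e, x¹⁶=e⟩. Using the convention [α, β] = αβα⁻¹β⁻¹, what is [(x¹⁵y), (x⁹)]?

[(x¹⁵y), (x⁹)] = (x¹⁵y)·(x⁹)·(x¹⁵y)⁻¹·(x⁹)⁻¹.
  (x¹⁵y) · (x⁹) = x¹⁴y
  (x¹⁴y) · (x⁷y) = x¹⁵
  (x¹⁵) · (x⁷) = x⁶

Answer: x⁶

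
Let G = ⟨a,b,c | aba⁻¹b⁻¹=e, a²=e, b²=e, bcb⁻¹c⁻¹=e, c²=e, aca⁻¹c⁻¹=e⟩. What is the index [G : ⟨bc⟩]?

First find ord(bc) by computing successive powers:
  (bc)¹ = bc, (bc)² = e.
So |⟨bc⟩| = ord(bc) = 2. With |G| = 8, by Lagrange [G : ⟨bc⟩] = 8/2 = 4.

Answer: 4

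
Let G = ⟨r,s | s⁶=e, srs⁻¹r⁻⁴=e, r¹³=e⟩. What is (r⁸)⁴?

Compute successive powers of (r⁸), reducing at each step:
  (r⁸)²: (r⁸) · r⁸ = r³
  (r⁸)³: (r³) · r⁸ = r¹¹
  (r⁸)⁴: (r¹¹) · r⁸ = r⁶

Answer: r⁶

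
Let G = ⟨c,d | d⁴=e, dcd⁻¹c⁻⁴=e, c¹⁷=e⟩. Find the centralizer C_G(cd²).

⟨cd²⟩ ⊆ C_G(cd²) since powers of cd² commute with cd²; so |C_G(cd²)| ≥ |⟨cd²⟩| = 2.
By orbit–stabilizer, |C_G(cd²)| = |G| / |conj. class of cd²| = 68 / 17 = 4.
The 4 elements commuting with cd² are {e, cd², c⁷d, c¹¹d³}.

Answer: {e, cd², c⁷d, c¹¹d³}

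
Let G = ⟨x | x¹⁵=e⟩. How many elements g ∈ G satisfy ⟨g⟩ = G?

G is cyclic of order 15. An element generates G iff its order is 15, and a cyclic group of order 15 has exactly φ(15) = 8 such elements.

Answer: 8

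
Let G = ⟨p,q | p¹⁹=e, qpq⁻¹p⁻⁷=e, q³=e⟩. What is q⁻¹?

The order of q is 3 (smallest k with qᵏ = e), so q⁻¹ = q² = q².
Check: q · (q²) → q · q² = e, giving e as required.

Answer: q²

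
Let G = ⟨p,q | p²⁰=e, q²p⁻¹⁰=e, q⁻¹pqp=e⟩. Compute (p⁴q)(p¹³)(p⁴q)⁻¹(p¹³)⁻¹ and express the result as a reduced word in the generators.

[(p⁴q), (p¹³)] = (p⁴q)·(p¹³)·(p⁴q)⁻¹·(p¹³)⁻¹.
  (p⁴q) · (p¹³) = pq⁻¹
  (pq⁻¹) · (p⁴q⁻¹) = p⁷
  (p⁷) · (p⁷) = p¹⁴

Answer: p¹⁴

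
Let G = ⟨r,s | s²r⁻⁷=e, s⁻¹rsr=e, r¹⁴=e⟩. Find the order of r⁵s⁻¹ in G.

Compute successive powers until reaching e:
  (r⁵s⁻¹)¹ = r⁵s⁻¹, (r⁵s⁻¹)² = r⁷, (r⁵s⁻¹)³ = r⁵s, (r⁵s⁻¹)⁴ = e.
The smallest positive k with (r⁵s⁻¹)ᵏ = e is 4.

Answer: 4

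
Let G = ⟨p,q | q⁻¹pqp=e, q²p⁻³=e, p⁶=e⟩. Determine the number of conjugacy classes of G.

The conjugacy classes (representative and size) are:
  [e] (size 1), [p] (size 2), [p²] (size 2), [p³] (size 1), [pq⁻¹] (size 3), [p²q⁻¹] (size 3).
Class equation: 1 + 2 + 2 + 1 + 3 + 3 = 12 = |G|. So G has 6 conjugacy classes.

Answer: 6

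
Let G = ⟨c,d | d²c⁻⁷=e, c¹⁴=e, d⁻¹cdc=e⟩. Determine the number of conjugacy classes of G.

The conjugacy classes (representative and size) are:
  [e] (size 1), [c¹³] (size 2), [c¹²] (size 2), [c¹¹] (size 2), [c⁴] (size 2), [c⁵] (size 2), [c⁸] (size 2), [c⁷] (size 1), [c⁵d⁻¹] (size 7), [c⁵d] (size 7).
Class equation: 1 + 2 + 2 + 2 + 2 + 2 + 2 + 1 + 7 + 7 = 28 = |G|. So G has 10 conjugacy classes.

Answer: 10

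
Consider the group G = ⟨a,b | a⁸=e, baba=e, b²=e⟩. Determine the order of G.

Enumerate words in the generators, reducing via the relations: the distinct elements are
  {a, b, e, ab, a², a³, a⁴, a⁵, a⁶, a⁷, a²b, a³b, a⁴b, a⁵b, a⁶b, a⁷b}.
No further products give new elements, so |G| = 16.

Answer: 16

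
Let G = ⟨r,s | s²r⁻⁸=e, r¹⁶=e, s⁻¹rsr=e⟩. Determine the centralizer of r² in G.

⟨r²⟩ ⊆ C_G(r²) since powers of r² commute with r²; so |C_G(r²)| ≥ |⟨r²⟩| = 8.
By orbit–stabilizer, |C_G(r²)| = |G| / |conj. class of r²| = 32 / 2 = 16.
The 16 elements commuting with r² are {e, r, r², r³, r⁴, r⁵, r⁶, r⁷, r⁸, r⁹, r¹⁰, r¹¹, r¹², r¹³, r¹⁴, r¹⁵}.

Answer: {e, r, r², r³, r⁴, r⁵, r⁶, r⁷, r⁸, r⁹, r¹⁰, r¹¹, r¹², r¹³, r¹⁴, r¹⁵}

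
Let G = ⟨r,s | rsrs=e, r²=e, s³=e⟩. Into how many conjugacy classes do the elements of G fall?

The conjugacy classes (representative and size) are:
  [e] (size 1), [rs²] (size 3), [s²] (size 2).
Class equation: 1 + 3 + 2 = 6 = |G|. So G has 3 conjugacy classes.

Answer: 3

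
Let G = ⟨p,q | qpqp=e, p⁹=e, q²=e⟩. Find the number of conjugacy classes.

The conjugacy classes (representative and size) are:
  [e] (size 1), [p⁸] (size 2), [p⁷] (size 2), [p⁶] (size 2), [p⁵] (size 2), [p⁴q] (size 9).
Class equation: 1 + 2 + 2 + 2 + 2 + 9 = 18 = |G|. So G has 6 conjugacy classes.

Answer: 6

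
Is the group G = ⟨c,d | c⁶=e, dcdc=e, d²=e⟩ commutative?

c·d = cd but d·c = c⁵d, so c·d ≠ d·c and G is not abelian.

Answer: No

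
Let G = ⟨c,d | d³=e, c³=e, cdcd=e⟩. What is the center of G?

An element z ∈ Z(G) iff z commutes with every generator.
For example e is central: e·c = c = c·e; e·d = d = d·e.
Whereas c ∉ Z(G) since c·d = cd ≠ c²d² = d·c.
Checking each of the 12 elements this way gives Z(G) = {e}, of order 1.

Answer: {e}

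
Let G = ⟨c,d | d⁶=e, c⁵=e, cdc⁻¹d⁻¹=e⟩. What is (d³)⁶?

Compute successive powers of (d³), reducing at each step:
  (d³)²: (d³) · d³ = e
  (d³)³: e · d³ = d³
  (d³)⁴: (d³) · d³ = e
  (d³)⁵: e · d³ = d³
  (d³)⁶: (d³) · d³ = e

Answer: e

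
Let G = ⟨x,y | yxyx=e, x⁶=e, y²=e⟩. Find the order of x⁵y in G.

Compute successive powers until reaching e:
  (x⁵y)¹ = x⁵y, (x⁵y)² = e.
The smallest positive k with (x⁵y)ᵏ = e is 2.

Answer: 2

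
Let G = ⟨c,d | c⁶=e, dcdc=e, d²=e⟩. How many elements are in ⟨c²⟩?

|⟨c²⟩| equals the order of c². Compute successive powers until reaching e:
  (c²)¹ = c², (c²)² = c⁴, (c²)³ = e.
The smallest positive k with (c²)ᵏ = e is 3, so |⟨c²⟩| = 3.

Answer: 3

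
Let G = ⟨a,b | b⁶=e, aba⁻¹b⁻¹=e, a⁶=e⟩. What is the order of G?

Enumerate words in the generators, reducing via the relations: the distinct elements are
  {a, b, e, ab, a², a³, a⁴, a⁵, b², b³, b⁴, b⁵, ab², ab³, ab⁴, ab⁵, a²b, a³b, a⁴b, a⁵b, a²b², a²b³, a²b⁴, a²b⁵, a³b², a³b³, a³b⁴, a³b⁵, a⁴b², a⁴b³, a⁴b⁴, a⁴b⁵, a⁵b², a⁵b³, a⁵b⁴, a⁵b⁵}.
No further products give new elements, so |G| = 36.

Answer: 36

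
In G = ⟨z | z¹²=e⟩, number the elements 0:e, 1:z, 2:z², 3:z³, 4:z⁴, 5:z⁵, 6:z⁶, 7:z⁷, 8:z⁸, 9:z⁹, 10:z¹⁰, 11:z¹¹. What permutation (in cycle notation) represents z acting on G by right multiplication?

(0 1 2 3 4 5 6 7 8 9 10 11)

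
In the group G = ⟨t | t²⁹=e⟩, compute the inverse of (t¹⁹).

The order of (t¹⁹) is 29 (smallest k with (t¹⁹)ᵏ = e), so (t¹⁹)⁻¹ = (t¹⁹)²⁸ = t¹⁰.
Check: (t¹⁹) · (t¹⁰) → (t¹⁹) · t¹⁰ = e, giving e as required.

Answer: t¹⁰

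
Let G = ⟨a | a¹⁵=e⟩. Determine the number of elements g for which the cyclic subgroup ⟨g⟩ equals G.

G is cyclic of order 15. An element generates G iff its order is 15, and a cyclic group of order 15 has exactly φ(15) = 8 such elements.

Answer: 8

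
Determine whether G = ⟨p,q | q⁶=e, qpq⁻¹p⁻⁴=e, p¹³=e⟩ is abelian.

p·q = pq but q·p = p⁴q, so p·q ≠ q·p and G is not abelian.

Answer: No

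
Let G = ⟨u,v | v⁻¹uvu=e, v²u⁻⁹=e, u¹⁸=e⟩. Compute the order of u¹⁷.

Compute successive powers until reaching e:
  (u¹⁷)¹ = u¹⁷, (u¹⁷)² = u¹⁶, (u¹⁷)³ = u¹⁵, (u¹⁷)⁴ = u¹⁴, (u¹⁷)⁵ = u¹³, (u¹⁷)⁶ = u¹², (u¹⁷)⁷ = u¹¹, (u¹⁷)⁸ = u¹⁰, (u¹⁷)⁹ = u⁹, (u¹⁷)¹⁰ = u⁸, (u¹⁷)¹¹ = u⁷, (u¹⁷)¹² = u⁶, (u¹⁷)¹³ = u⁵, (u¹⁷)¹⁴ = u⁴, (u¹⁷)¹⁵ = u³, (u¹⁷)¹⁶ = u², (u¹⁷)¹⁷ = u, (u¹⁷)¹⁸ = e.
The smallest positive k with (u¹⁷)ᵏ = e is 18.

Answer: 18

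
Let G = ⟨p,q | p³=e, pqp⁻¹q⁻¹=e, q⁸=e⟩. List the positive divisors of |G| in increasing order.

|G| = 24 = 2³ · 3. By Lagrange's theorem the order of any subgroup divides 24; the divisors of 24 are 1, 2, 3, 4, 6, 8, 12, 24.

Answer: 1, 2, 3, 4, 6, 8, 12, 24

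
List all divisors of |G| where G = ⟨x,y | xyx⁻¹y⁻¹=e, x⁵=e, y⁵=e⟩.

|G| = 25 = 5². By Lagrange's theorem the order of any subgroup divides 25; the divisors of 25 are 1, 5, 25.

Answer: 1, 5, 25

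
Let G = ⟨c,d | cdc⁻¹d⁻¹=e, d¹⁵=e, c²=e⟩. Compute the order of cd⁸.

Compute successive powers until reaching e:
  (cd⁸)¹ = cd⁸, (cd⁸)² = d, (cd⁸)³ = cd⁹, (cd⁸)⁴ = d², (cd⁸)⁵ = cd¹⁰, (cd⁸)⁶ = d³, (cd⁸)⁷ = cd¹¹, (cd⁸)⁸ = d⁴, (cd⁸)⁹ = cd¹², (cd⁸)¹⁰ = d⁵, (cd⁸)¹¹ = cd¹³, (cd⁸)¹² = d⁶, (cd⁸)¹³ = cd¹⁴, (cd⁸)¹⁴ = d⁷, (cd⁸)¹⁵ = c, (cd⁸)¹⁶ = d⁸, (cd⁸)¹⁷ = cd, (cd⁸)¹⁸ = d⁹, (cd⁸)¹⁹ = cd², (cd⁸)²⁰ = d¹⁰, (cd⁸)²¹ = cd³, (cd⁸)²² = d¹¹, (cd⁸)²³ = cd⁴, (cd⁸)²⁴ = d¹², (cd⁸)²⁵ = cd⁵, (cd⁸)²⁶ = d¹³, (cd⁸)²⁷ = cd⁶, (cd⁸)²⁸ = d¹⁴, (cd⁸)²⁹ = cd⁷, (cd⁸)³⁰ = e.
The smallest positive k with (cd⁸)ᵏ = e is 30.

Answer: 30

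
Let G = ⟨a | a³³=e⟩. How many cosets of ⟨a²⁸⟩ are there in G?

First find ord(a²⁸) by computing successive powers:
  (a²⁸)¹ = a²⁸, (a²⁸)² = a²³, (a²⁸)³ = a¹⁸, (a²⁸)⁴ = a¹³, (a²⁸)⁵ = a⁸, (a²⁸)⁶ = a³, (a²⁸)⁷ = a³¹, (a²⁸)⁸ = a²⁶, (a²⁸)⁹ = a²¹, (a²⁸)¹⁰ = a¹⁶, (a²⁸)¹¹ = a¹¹, (a²⁸)¹² = a⁶, (a²⁸)¹³ = a, (a²⁸)¹⁴ = a²⁹, (a²⁸)¹⁵ = a²⁴, (a²⁸)¹⁶ = a¹⁹, (a²⁸)¹⁷ = a¹⁴, (a²⁸)¹⁸ = a⁹, (a²⁸)¹⁹ = a⁴, (a²⁸)²⁰ = a³², (a²⁸)²¹ = a²⁷, (a²⁸)²² = a²², (a²⁸)²³ = a¹⁷, (a²⁸)²⁴ = a¹², (a²⁸)²⁵ = a⁷, (a²⁸)²⁶ = a², (a²⁸)²⁷ = a³⁰, (a²⁸)²⁸ = a²⁵, (a²⁸)²⁹ = a²⁰, (a²⁸)³⁰ = a¹⁵, (a²⁸)³¹ = a¹⁰, (a²⁸)³² = a⁵, (a²⁸)³³ = e.
So |⟨a²⁸⟩| = ord(a²⁸) = 33. With |G| = 33, by Lagrange [G : ⟨a²⁸⟩] = 33/33 = 1.

Answer: 1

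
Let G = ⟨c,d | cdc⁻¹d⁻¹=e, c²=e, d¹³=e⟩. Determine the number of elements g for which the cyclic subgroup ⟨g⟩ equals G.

G is cyclic of order 26. An element generates G iff its order is 26, and a cyclic group of order 26 has exactly φ(26) = 12 such elements.

Answer: 12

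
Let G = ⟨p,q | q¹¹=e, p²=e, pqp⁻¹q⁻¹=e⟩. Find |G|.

Enumerate words in the generators, reducing via the relations: the distinct elements are
  {e, p, q, pq, q², q³, q⁴, q⁵, q⁶, q⁷, q⁸, q⁹, pq², pq³, pq⁴, pq⁵, pq⁶, pq⁷, pq⁸, pq⁹, q¹⁰, pq¹⁰}.
No further products give new elements, so |G| = 22.

Answer: 22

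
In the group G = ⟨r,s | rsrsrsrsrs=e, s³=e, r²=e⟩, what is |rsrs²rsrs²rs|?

Compute successive powers until reaching e:
  (rsrs²rsrs²rs)¹ = rsrs²rsrs²rs, (rsrs²rsrs²rs)² = e.
The smallest positive k with (rsrs²rsrs²rs)ᵏ = e is 2.

Answer: 2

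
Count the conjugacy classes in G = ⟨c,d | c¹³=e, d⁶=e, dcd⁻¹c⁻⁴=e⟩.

The conjugacy classes (representative and size) are:
  [e] (size 1), [c⁴] (size 6), [c¹¹] (size 6), [c⁷d] (size 13), [c⁸d²] (size 13), [c¹²d³] (size 13), [c⁵d⁴] (size 13), [c¹¹d⁵] (size 13).
Class equation: 1 + 6 + 6 + 13 + 13 + 13 + 13 + 13 = 78 = |G|. So G has 8 conjugacy classes.

Answer: 8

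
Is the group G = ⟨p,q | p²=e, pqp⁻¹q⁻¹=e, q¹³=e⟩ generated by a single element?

|G| = 26. The element pq has order 26 (its powers give 26 distinct elements), so ⟨pq⟩ = G and G is cyclic.

Answer: Yes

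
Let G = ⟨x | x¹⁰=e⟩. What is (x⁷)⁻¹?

The order of (x⁷) is 10 (smallest k with (x⁷)ᵏ = e), so (x⁷)⁻¹ = (x⁷)⁹ = x³.
Check: (x⁷) · (x³) → (x⁷) · x³ = e, giving e as required.

Answer: x³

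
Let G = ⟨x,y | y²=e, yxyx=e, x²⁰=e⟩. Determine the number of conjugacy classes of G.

The conjugacy classes (representative and size) are:
  [e] (size 1), [x] (size 2), [x¹⁸] (size 2), [x³] (size 2), [x⁴] (size 2), [x¹⁵] (size 2), [x¹⁴] (size 2), [x⁷] (size 2), [x¹²] (size 2), [x¹¹] (size 2), [x¹⁰] (size 1), [x¹⁸y] (size 10), [x⁵y] (size 10).
Class equation: 1 + 2 + 2 + 2 + 2 + 2 + 2 + 2 + 2 + 2 + 1 + 10 + 10 = 40 = |G|. So G has 13 conjugacy classes.

Answer: 13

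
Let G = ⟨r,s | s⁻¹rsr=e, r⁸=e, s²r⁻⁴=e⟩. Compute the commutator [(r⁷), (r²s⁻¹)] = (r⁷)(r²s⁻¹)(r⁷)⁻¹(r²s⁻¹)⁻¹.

[(r⁷), (r²s⁻¹)] = (r⁷)·(r²s⁻¹)·(r⁷)⁻¹·(r²s⁻¹)⁻¹.
  (r⁷) · (r²s⁻¹) = rs⁻¹
  (rs⁻¹) · r = s⁻¹
  (s⁻¹) · (r²s) = r⁶

Answer: r⁶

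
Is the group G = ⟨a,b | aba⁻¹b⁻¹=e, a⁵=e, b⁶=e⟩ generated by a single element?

|G| = 30. The element ab has order 30 (its powers give 30 distinct elements), so ⟨ab⟩ = G and G is cyclic.

Answer: Yes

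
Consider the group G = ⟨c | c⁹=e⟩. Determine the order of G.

G is generated by a single element, so G is cyclic. The relator gives c⁹ = e and no smaller power is forced to be e, so the 9 powers {c, e, c², c³, c⁴, c⁵, c⁶, c⁷, c⁸} are distinct. Hence |G| = 9.

Answer: 9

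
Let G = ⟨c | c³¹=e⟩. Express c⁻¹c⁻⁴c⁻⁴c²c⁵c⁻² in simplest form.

Multiply left to right, reducing at each step:
  (c³⁰) · c⁻⁴ = c²⁶
  (c²⁶) · c⁻⁴ = c²²
  (c²²) · c² = c²⁴
  (c²⁴) · c⁵ = c²⁹
  (c²⁹) · c⁻² = c²⁷

Answer: c²⁷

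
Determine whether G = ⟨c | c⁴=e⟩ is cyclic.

|G| = 4. The element c has order 4 (its powers give 4 distinct elements), so ⟨c⟩ = G and G is cyclic.

Answer: Yes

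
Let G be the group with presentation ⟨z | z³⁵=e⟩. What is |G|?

G is generated by a single element, so G is cyclic. The relator gives z³⁵ = e and no smaller power is forced to be e, so the 35 powers {e, z, z², z³, z⁴, z⁵, z⁶, z⁷, z⁸, z⁹, z²², z²³, z²¹, z²⁰, z²⁴, z²⁵, z²⁶, z²⁷, z²⁸, z²⁹, z³², z³³, z³¹, z³⁰, z³⁴, z¹², z¹³, z¹¹, z¹⁰, z¹⁴, z¹⁵, z¹⁶, z¹⁷, z¹⁸, z¹⁹} are distinct. Hence |G| = 35.

Answer: 35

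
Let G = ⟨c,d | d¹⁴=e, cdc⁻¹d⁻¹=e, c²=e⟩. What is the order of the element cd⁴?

Compute successive powers until reaching e:
  (cd⁴)¹ = cd⁴, (cd⁴)² = d⁸, (cd⁴)³ = cd¹², (cd⁴)⁴ = d², (cd⁴)⁵ = cd⁶, (cd⁴)⁶ = d¹⁰, (cd⁴)⁷ = c, (cd⁴)⁸ = d⁴, (cd⁴)⁹ = cd⁸, (cd⁴)¹⁰ = d¹², (cd⁴)¹¹ = cd², (cd⁴)¹² = d⁶, (cd⁴)¹³ = cd¹⁰, (cd⁴)¹⁴ = e.
The smallest positive k with (cd⁴)ᵏ = e is 14.

Answer: 14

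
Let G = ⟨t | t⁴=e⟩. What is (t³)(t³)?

Compute (t³) · (t³) by multiplying left to right and reducing via the relations at each step:
  (t³) · t³ = t²

Answer: t²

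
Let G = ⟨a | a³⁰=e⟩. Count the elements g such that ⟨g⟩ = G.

G is cyclic of order 30. An element generates G iff its order is 30, and a cyclic group of order 30 has exactly φ(30) = 8 such elements.

Answer: 8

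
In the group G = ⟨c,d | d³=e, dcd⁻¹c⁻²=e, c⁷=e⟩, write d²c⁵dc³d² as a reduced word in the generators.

Multiply left to right, reducing at each step:
  (d²) · c⁵ = c⁶d²
  (c⁶d²) · d = c⁶
  (c⁶) · c³ = c²
  (c²) · d² = c²d²

Answer: c²d²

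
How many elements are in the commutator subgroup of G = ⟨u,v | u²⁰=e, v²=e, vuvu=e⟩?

G' = [G, G] is generated by all commutators. The generator-pair commutators are: [u, v] = u².
The subgroup they normally generate is {e, u², u⁴, u⁶, u⁸, u¹⁰, u¹², u¹⁴, u¹⁶, u¹⁸}, of order 10.
Check: |G/G'| = 40/10 = 4 is the order of the abelianisation.

Answer: 10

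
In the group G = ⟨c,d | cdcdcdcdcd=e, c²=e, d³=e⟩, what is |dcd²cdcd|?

Compute successive powers until reaching e:
  (dcd²cdcd)¹ = dcd²cdcd, (dcd²cdcd)² = d²cd²cdcd², (dcd²cdcd)³ = e.
The smallest positive k with (dcd²cdcd)ᵏ = e is 3.

Answer: 3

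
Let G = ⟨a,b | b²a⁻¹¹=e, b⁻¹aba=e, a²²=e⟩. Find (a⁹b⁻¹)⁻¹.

The order of (a⁹b⁻¹) is 4 (smallest k with (a⁹b⁻¹)ᵏ = e), so (a⁹b⁻¹)⁻¹ = (a⁹b⁻¹)³ = a⁹b.
Check: (a⁹b⁻¹) · (a⁹b) → (a⁹b⁻¹) · a⁹ = b⁻¹;   (b⁻¹) · b = e, giving e as required.

Answer: a⁹b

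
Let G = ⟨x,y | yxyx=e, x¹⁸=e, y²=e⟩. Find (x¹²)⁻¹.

The order of (x¹²) is 3 (smallest k with (x¹²)ᵏ = e), so (x¹²)⁻¹ = (x¹²)² = x⁶.
Check: (x¹²) · (x⁶) → (x¹²) · x⁶ = e, giving e as required.

Answer: x⁶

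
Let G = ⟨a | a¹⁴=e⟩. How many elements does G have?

G is generated by a single element, so G is cyclic. The relator gives a¹⁴ = e and no smaller power is forced to be e, so the 14 powers {a, e, a², a³, a⁴, a⁵, a⁶, a⁷, a⁸, a⁹, a¹², a¹³, a¹¹, a¹⁰} are distinct. Hence |G| = 14.

Answer: 14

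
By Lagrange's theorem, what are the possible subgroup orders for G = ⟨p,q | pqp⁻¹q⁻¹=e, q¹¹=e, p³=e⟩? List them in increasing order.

|G| = 33 = 3 · 11. By Lagrange's theorem the order of any subgroup divides 33; the divisors of 33 are 1, 3, 11, 33.

Answer: 1, 3, 11, 33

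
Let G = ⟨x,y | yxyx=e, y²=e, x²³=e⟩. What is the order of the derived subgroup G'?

G' = [G, G] is generated by all commutators. The generator-pair commutators are: [x, y] = x².
The subgroup they normally generate is {e, x, x², x³, x⁴, x⁵, x⁶, x⁷, x⁸, x⁹, x¹⁰, x¹¹, x¹², x¹³, x¹⁴, x¹⁵, x¹⁶, x¹⁷, x¹⁸, x¹⁹, x²⁰, x²¹, x²²}, of order 23.
Check: |G/G'| = 46/23 = 2 is the order of the abelianisation.

Answer: 23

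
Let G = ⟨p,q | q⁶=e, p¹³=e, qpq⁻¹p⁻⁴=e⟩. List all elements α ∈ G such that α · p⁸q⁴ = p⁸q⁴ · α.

⟨p⁸q⁴⟩ ⊆ C_G(p⁸q⁴) since powers of p⁸q⁴ commute with p⁸q⁴; so |C_G(p⁸q⁴)| ≥ |⟨p⁸q⁴⟩| = 3.
By orbit–stabilizer, |C_G(p⁸q⁴)| = |G| / |conj. class of p⁸q⁴| = 78 / 13 = 6.
The 6 elements commuting with p⁸q⁴ are {e, p²q², p³q, p⁸q⁴, p⁹q⁵, p¹¹q³}.

Answer: {e, p²q², p³q, p⁸q⁴, p⁹q⁵, p¹¹q³}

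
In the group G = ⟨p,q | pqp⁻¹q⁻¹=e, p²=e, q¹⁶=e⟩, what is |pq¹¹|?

Compute successive powers until reaching e:
  (pq¹¹)¹ = pq¹¹, (pq¹¹)² = q⁶, (pq¹¹)³ = pq, (pq¹¹)⁴ = q¹², (pq¹¹)⁵ = pq⁷, (pq¹¹)⁶ = q², (pq¹¹)⁷ = pq¹³, (pq¹¹)⁸ = q⁸, (pq¹¹)⁹ = pq³, (pq¹¹)¹⁰ = q¹⁴, (pq¹¹)¹¹ = pq⁹, (pq¹¹)¹² = q⁴, (pq¹¹)¹³ = pq¹⁵, (pq¹¹)¹⁴ = q¹⁰, (pq¹¹)¹⁵ = pq⁵, (pq¹¹)¹⁶ = e.
The smallest positive k with (pq¹¹)ᵏ = e is 16.

Answer: 16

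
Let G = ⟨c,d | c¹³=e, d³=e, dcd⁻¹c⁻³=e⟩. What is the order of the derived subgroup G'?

G' = [G, G] is generated by all commutators. The generator-pair commutators are: [c, d] = c¹¹.
The subgroup they normally generate is {e, c, c², c³, c⁴, c⁵, c⁶, c⁷, c⁸, c⁹, c¹⁰, c¹¹, c¹²}, of order 13.
Check: |G/G'| = 39/13 = 3 is the order of the abelianisation.

Answer: 13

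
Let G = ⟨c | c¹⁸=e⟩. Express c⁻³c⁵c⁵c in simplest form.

Multiply left to right, reducing at each step:
  (c¹⁵) · c⁵ = c²
  (c²) · c⁵ = c⁷
  (c⁷) · c = c⁸

Answer: c⁸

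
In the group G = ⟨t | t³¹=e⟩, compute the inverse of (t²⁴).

The order of (t²⁴) is 31 (smallest k with (t²⁴)ᵏ = e), so (t²⁴)⁻¹ = (t²⁴)³⁰ = t⁷.
Check: (t²⁴) · (t⁷) → (t²⁴) · t⁷ = e, giving e as required.

Answer: t⁷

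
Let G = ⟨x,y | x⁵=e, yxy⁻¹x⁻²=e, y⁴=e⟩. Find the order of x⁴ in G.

Compute successive powers until reaching e:
  (x⁴)¹ = x⁴, (x⁴)² = x³, (x⁴)³ = x², (x⁴)⁴ = x, (x⁴)⁵ = e.
The smallest positive k with (x⁴)ᵏ = e is 5.

Answer: 5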